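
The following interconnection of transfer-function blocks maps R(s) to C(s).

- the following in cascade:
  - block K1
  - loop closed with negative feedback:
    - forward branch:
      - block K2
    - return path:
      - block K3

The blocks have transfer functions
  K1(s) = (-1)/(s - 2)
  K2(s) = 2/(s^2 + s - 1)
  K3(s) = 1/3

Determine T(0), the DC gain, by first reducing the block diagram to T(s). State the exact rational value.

(1) apply the feedback formula to K2, K3: 6/(3*s^2 + 3*s - 1)
(2) series reduction of K1, [K2/(1+K2*K3)]: (-6)/(3*s^3 - 3*s^2 - 7*s + 2)
DC gain: substitute s = 0 into T(s) from step 2: T(0) = -6/2 = -3.

Therefore the answer is -3.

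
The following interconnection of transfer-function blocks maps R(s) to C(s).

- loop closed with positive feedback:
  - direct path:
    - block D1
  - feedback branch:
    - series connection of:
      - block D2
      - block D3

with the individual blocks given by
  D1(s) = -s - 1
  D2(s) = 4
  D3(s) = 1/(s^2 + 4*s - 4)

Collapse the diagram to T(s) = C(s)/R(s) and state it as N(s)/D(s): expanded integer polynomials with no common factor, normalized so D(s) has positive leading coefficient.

Step 1 - multiply D2, D3 (series); result 4/(s^2 + 4*s - 4)
Step 2 - close the feedback loop around D1, (D2*D3), giving the overall T(s)

Therefore the answer is (-s^3 - 5*s^2 + 4)/(s^2 + 8*s).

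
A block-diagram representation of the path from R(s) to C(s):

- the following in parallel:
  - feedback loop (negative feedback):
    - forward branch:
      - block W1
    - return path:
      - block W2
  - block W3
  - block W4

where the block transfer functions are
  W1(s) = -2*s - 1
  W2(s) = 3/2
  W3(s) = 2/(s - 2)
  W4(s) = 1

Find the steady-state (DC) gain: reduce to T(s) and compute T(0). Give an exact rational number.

Answer: 2

Working:
Step 1: collapse the loop (W1 forward, W2 return), giving (4*s + 2)/(6*s + 1)
Step 2: add [W1/(1+W1*W2)], W3, W4 (parallel), giving (10*s^2 - 5*s - 4)/(6*s^2 - 11*s - 2)
Evaluating the step-2 result (the overall T(s)) at s = 0 gives T(0) = -4/(-2) = 2.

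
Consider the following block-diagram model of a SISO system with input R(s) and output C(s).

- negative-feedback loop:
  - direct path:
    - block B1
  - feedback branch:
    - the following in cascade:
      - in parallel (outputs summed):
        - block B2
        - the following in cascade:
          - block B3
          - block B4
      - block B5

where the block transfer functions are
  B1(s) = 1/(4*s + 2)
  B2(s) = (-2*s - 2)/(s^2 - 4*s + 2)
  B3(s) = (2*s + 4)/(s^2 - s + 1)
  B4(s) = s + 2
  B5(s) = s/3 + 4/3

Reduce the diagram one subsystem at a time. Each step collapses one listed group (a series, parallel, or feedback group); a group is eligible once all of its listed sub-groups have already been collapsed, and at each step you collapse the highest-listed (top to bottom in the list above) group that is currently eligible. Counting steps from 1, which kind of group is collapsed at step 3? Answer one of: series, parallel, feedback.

Answer: series

Working:
Step 1. combine B3, B4 in series
Step 2. combine B2, (B3*B4) in parallel
Step 3. reduce the series chain (B2+(B3*B4)), B5
Step 4. close the feedback loop around B1, ((B2+(B3*B4))*B5)
So the answer for step 3 is series.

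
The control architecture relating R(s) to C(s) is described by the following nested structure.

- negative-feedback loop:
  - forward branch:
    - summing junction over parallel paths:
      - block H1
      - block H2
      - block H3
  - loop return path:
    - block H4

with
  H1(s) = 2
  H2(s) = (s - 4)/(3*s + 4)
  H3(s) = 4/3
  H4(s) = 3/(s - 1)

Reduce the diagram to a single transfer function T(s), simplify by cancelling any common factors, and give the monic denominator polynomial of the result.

The answer is s^2 + 34*s/3 + 8.

Reasoning:
[1] reduce the parallel group H1, H2, H3, giving (33*s + 28)/(9*s + 12)
[2] reduce the feedback loop with forward (H1+H2+H3) and return H4, giving (33*s^2 - 5*s - 28)/(9*s^2 + 102*s + 72)
No further cancellation is possible in the step-2 result, so that is T(s). Its denominator becomes monic after dividing by the leading coefficient 9.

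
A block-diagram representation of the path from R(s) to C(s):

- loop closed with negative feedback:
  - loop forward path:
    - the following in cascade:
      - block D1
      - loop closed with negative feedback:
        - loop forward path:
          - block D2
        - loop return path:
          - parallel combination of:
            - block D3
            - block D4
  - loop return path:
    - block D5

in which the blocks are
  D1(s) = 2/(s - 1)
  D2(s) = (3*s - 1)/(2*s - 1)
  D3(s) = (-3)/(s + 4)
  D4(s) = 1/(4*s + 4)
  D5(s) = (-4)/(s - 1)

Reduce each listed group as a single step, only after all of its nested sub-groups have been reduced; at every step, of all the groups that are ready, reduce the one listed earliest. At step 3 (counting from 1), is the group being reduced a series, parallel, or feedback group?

1. sum the parallel branches D3, D4
2. close the feedback loop around D2, (D3+D4)
3. cascade D1, [D2/(1+D2*(D3+D4))]
4. collapse the loop ((D1*[D2/(1+D2*(D3+D4))]) forward, D5 return)
So the answer for step 3 is series.

Therefore the answer is series.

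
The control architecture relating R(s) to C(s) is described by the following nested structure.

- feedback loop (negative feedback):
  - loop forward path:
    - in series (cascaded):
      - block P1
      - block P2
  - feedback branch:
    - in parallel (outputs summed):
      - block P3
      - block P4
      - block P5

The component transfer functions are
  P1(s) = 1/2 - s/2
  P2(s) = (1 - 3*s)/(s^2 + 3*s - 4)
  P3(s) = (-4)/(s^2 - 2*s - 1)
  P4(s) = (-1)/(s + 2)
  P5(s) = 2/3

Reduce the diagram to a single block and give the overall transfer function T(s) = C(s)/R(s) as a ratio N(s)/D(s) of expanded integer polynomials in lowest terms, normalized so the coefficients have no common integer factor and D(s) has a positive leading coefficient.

(1) reduce the series chain P1, P2 = (3*s - 1)/(2*s + 8)
(2) parallel reduction of P3, P4, P5 = (2*s^3 - 3*s^2 - 16*s - 25)/(3*s^3 - 15*s - 6)
(3) reduce the feedback loop with forward (P1*P2) and return (P3+P4+P5), which is the overall transfer function T(s) = C(s)/R(s) in lowest terms

Answer: (9*s^4 - 3*s^3 - 45*s^2 - 3*s + 6)/(12*s^4 + 13*s^3 - 75*s^2 - 191*s - 23)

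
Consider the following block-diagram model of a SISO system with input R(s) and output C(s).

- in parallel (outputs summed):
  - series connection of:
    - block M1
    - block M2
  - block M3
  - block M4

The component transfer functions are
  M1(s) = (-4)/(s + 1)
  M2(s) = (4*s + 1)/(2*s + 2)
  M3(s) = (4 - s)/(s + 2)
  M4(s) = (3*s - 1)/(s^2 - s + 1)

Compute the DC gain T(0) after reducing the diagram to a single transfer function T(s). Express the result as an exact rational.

The answer is -1.

Reasoning:
Step 1: series reduction of M1, M2 gives (-8*s - 2)/(s^2 + 2*s + 1)
Step 2: parallel reduction of (M1*M2), M3, M4 gives (-s^5 - 2*s^4 + 5*s^3 + 16*s^2 - 10*s - 2)/(s^5 + 3*s^4 + 2*s^3 + s^2 + 3*s + 2)
The step-2 result is T(s). Setting s = 0: T(0) = -2/2 = -1.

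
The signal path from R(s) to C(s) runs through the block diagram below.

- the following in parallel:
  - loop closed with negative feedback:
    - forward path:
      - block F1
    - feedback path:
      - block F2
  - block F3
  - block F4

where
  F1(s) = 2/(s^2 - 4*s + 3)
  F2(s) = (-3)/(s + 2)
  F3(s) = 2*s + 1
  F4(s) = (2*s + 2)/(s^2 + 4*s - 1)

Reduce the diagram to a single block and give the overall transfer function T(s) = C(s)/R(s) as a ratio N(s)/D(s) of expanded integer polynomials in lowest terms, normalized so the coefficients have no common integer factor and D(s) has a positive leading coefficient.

Answer: (2*s^6 + 5*s^5 - 24*s^4 - 50*s^3 - 10*s^2 + 9*s - 4)/(s^5 + 2*s^4 - 14*s^3 - 18*s^2 + 5*s)

Working:
Step 1 - reduce the feedback loop with forward F1 and return F2 gives (2*s + 4)/(s^3 - 2*s^2 - 5*s)
Step 2 - reduce the parallel group [F1/(1+F1*F2)], F3, F4; the result is T(s) itself (integer coefficients, no common factor, positive leading denominator coefficient)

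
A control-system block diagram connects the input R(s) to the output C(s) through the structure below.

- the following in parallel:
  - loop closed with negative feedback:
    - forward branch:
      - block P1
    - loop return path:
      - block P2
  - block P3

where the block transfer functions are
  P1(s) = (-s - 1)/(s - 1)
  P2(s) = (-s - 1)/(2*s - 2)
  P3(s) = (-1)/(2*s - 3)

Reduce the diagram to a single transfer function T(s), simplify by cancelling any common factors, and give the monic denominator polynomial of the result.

Step 1. feedback reduction of P1, P2 = (2 - 2*s^2)/(3*s^2 - 2*s + 3)
Step 2. reduce the parallel group [P1/(1+P1*P2)], P3 = (-4*s^3 + 3*s^2 + 6*s - 9)/(6*s^3 - 13*s^2 + 12*s - 9)
The result of step 2 is T(s) in lowest terms. Its denominator has leading coefficient 6; dividing the denominator through by 6 makes it monic.

Hence the answer: s^3 - 13*s^2/6 + 2*s - 3/2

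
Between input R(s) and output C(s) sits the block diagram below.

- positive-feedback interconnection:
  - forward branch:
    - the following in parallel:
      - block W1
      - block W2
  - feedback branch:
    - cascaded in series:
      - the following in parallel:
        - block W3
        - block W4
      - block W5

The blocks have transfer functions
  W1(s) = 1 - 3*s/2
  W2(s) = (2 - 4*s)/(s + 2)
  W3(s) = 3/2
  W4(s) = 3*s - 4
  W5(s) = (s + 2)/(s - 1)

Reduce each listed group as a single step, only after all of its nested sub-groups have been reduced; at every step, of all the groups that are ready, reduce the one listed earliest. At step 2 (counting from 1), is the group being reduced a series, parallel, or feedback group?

[1] combine W1, W2 in parallel
[2] add W3, W4 (parallel)
[3] multiply (W3+W4), W5 (series)
[4] collapse the loop ((W1+W2) forward, ((W3+W4)*W5) return)
So the answer for step 2 is parallel.

Hence the answer: parallel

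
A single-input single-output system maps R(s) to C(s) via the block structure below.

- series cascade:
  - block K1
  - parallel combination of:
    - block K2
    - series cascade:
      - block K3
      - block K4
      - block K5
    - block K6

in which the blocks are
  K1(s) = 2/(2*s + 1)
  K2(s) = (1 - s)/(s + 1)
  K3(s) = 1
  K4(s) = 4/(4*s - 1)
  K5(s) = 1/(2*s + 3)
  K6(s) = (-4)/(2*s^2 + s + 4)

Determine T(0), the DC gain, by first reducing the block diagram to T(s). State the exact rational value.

Step 1: reduce the series chain K3, K4, K5; result 4/(8*s^2 + 10*s - 3)
Step 2: combine K2, (K3*K4*K5), K6 in parallel; result (-16*s^5 - 12*s^4 - 32*s^3 - 61*s^2 + 41*s + 16)/(16*s^5 + 44*s^4 + 64*s^3 + 73*s^2 + 25*s - 12)
Step 3: multiply K1, (K2+(K3*K4*K5)+K6) (series); result (-32*s^5 - 24*s^4 - 64*s^3 - 122*s^2 + 82*s + 32)/(32*s^6 + 104*s^5 + 172*s^4 + 210*s^3 + 123*s^2 + s - 12)
DC gain: substitute s = 0 into T(s) from step 3: T(0) = 32/(-12) = -8/3.

Answer: -8/3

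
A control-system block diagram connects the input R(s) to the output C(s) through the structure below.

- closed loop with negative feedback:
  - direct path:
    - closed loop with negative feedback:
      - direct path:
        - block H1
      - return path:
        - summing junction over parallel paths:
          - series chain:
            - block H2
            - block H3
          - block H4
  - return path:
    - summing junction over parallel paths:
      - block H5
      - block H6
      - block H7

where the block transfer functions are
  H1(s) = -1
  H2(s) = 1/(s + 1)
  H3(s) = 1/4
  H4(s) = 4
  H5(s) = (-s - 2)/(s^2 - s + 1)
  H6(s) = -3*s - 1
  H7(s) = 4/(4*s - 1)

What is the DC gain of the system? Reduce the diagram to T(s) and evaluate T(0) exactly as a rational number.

Reducing step by step:

(1) multiply H2, H3 (series), giving 1/(4*s + 4)
(2) add (H2*H3), H4 (parallel), giving (16*s + 17)/(4*s + 4)
(3) collapse the loop (H1 forward, ((H2*H3)+H4) return), giving (4*s + 4)/(12*s + 13)
(4) combine H5, H6, H7 in parallel, giving (-12*s^4 + 11*s^3 - 10*s^2 - 13*s + 7)/(4*s^3 - 5*s^2 + 5*s - 1)
(5) feedback reduction of [H1/(1+H1*((H2*H3)+H4))], (H5+H6+H7), giving (-16*s^4 + 4*s^3 - 16*s + 4)/(48*s^5 - 44*s^4 + 4*s^3 + 97*s^2 - 29*s - 15)
Step 5 gives the overall T(s). Then T(0) = 4/(-15) = -4/15.

Answer: -4/15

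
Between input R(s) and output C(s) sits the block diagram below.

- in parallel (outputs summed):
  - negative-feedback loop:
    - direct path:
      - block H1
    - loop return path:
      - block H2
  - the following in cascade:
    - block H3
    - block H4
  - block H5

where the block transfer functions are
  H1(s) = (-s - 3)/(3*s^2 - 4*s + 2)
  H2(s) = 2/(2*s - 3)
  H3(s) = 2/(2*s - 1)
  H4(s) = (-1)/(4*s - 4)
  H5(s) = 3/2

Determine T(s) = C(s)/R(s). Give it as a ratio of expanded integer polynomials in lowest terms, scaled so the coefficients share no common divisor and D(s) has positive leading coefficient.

Answer: (36*s^5 - 164*s^4 + 249*s^3 - 182*s^2 + 76*s - 6)/(24*s^5 - 104*s^4 + 170*s^3 - 166*s^2 + 100*s - 24)

Working:
1. collapse the loop (H1 forward, H2 return); result (-2*s^2 - 3*s + 9)/(6*s^3 - 17*s^2 + 14*s - 12)
2. multiply H3, H4 (series); result (-1)/(4*s^2 - 6*s + 2)
3. parallel reduction of [H1/(1+H1*H2)], (H3*H4), H5: this yields T(s), and no further normalization is needed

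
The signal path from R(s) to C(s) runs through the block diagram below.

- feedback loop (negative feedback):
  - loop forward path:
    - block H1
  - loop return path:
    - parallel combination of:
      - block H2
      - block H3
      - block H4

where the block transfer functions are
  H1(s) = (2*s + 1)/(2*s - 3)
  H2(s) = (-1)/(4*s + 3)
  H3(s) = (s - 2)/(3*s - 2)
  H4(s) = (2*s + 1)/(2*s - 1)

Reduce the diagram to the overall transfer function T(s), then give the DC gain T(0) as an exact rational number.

(1) reduce the parallel group H2, H3, H4: (32*s^3 - 6*s^2 - 11*s - 2)/(24*s^3 - 10*s^2 - 13*s + 6)
(2) feedback reduction of H1, (H2+H3+H4): (48*s^4 + 4*s^3 - 36*s^2 - s + 6)/(112*s^4 - 72*s^3 - 24*s^2 + 36*s - 20)
That last expression is T(s); at s = 0 only the constant terms survive, so T(0) = 6/(-20) = -3/10.

Therefore the answer is -3/10.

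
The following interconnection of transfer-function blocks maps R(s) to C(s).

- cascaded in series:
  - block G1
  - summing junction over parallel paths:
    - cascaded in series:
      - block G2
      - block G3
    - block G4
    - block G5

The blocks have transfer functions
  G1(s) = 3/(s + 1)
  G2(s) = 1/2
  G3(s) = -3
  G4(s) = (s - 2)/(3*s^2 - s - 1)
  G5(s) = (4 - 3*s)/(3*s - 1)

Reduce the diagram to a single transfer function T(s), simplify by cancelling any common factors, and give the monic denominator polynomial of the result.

Answer: s^4 + s^3/3 - 8*s^2/9 - s/9 + 1/9

Working:
Step 1 - combine G2, G3 in series -> (-3)/2
Step 2 - reduce the parallel group (G2*G3), G4, G5 -> (-45*s^3 + 54*s^2 - 10*s - 7)/(18*s^3 - 12*s^2 - 4*s + 2)
Step 3 - reduce the series chain G1, ((G2*G3)+G4+G5) -> (-135*s^3 + 162*s^2 - 30*s - 21)/(18*s^4 + 6*s^3 - 16*s^2 - 2*s + 2)
No further cancellation is possible in the step-3 result, so that is T(s). Its denominator becomes monic after dividing by the leading coefficient 18.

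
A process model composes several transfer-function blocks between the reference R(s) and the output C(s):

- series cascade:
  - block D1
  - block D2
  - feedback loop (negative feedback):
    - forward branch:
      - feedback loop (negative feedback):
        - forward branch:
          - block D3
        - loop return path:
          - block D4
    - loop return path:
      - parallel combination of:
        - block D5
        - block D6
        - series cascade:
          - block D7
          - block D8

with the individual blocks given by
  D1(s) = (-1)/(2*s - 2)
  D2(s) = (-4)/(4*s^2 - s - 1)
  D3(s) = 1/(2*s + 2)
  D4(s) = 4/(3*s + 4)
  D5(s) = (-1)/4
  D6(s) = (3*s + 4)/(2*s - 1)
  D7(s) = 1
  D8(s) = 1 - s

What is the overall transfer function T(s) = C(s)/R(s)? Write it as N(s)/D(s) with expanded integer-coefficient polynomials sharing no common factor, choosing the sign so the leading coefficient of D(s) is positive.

Step 1. collapse the loop (D3 forward, D4 return); result (3*s + 4)/(6*s^2 + 14*s + 12)
Step 2. combine D7, D8 in series; result 1 - s
Step 3. sum the parallel branches D5, D6, (D7*D8); result (-8*s^2 + 22*s + 13)/(8*s - 4)
Step 4. close the feedback loop around [D3/(1+D3*D4)], (D5+D6+(D7*D8)); result (24*s^2 + 20*s - 16)/(24*s^3 + 122*s^2 + 167*s + 4)
Step 5. series reduction of D1, D2, [[D3/(1+D3*D4)]/(1+[D3/(1+D3*D4)]*(D5+D6+(D7*D8)))], which is the overall transfer function T(s) = C(s)/R(s) in lowest terms

Hence the answer: (48*s^2 + 40*s - 32)/(96*s^6 + 368*s^5 + 58*s^4 - 795*s^3 + 102*s^2 + 167*s + 4)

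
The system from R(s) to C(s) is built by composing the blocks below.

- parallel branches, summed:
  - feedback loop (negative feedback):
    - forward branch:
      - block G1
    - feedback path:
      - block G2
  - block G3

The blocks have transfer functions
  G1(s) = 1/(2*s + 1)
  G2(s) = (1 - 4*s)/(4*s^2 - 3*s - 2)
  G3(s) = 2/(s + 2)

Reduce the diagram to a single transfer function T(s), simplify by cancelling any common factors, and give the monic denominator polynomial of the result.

(1) reduce the feedback loop with forward G1 and return G2; result (4*s^2 - 3*s - 2)/(8*s^3 - 2*s^2 - 11*s - 1)
(2) add [G1/(1+G1*G2)], G3 (parallel); result (20*s^3 + s^2 - 30*s - 6)/(8*s^4 + 14*s^3 - 15*s^2 - 23*s - 2)
No further cancellation is possible in the step-2 result, so that is T(s). Its denominator becomes monic after dividing by the leading coefficient 8.

Therefore the answer is s^4 + 7*s^3/4 - 15*s^2/8 - 23*s/8 - 1/4.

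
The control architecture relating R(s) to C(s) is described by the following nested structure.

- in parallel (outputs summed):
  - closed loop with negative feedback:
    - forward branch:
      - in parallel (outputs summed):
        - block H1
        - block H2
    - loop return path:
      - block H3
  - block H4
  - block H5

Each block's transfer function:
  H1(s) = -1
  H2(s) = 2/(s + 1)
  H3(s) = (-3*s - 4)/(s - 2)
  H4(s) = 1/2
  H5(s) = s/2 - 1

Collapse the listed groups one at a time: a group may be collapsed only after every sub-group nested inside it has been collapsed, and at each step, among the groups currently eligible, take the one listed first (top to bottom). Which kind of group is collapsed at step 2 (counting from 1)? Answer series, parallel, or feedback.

[1] parallel reduction of H1, H2
[2] collapse the loop ((H1+H2) forward, H3 return)
[3] combine [(H1+H2)/(1+(H1+H2)*H3)], H4, H5 in parallel
At step 2 the group reduced is feedback.

Final answer: feedback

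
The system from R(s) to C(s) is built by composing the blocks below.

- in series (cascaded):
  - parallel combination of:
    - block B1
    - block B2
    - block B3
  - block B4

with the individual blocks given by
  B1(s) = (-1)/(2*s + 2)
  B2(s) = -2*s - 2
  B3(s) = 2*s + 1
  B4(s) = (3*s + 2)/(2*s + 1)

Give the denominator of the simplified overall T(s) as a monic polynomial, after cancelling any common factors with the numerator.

Reducing step by step:

(1) combine B1, B2, B3 in parallel, giving (-2*s - 3)/(2*s + 2)
(2) multiply (B1+B2+B3), B4 (series), giving (-6*s^2 - 13*s - 6)/(4*s^2 + 6*s + 2)
That last expression is T(s), already simplified. Scaling its denominator by 1/4 (the reciprocal of the leading coefficient) yields the monic denominator.

Answer: s^2 + 3*s/2 + 1/2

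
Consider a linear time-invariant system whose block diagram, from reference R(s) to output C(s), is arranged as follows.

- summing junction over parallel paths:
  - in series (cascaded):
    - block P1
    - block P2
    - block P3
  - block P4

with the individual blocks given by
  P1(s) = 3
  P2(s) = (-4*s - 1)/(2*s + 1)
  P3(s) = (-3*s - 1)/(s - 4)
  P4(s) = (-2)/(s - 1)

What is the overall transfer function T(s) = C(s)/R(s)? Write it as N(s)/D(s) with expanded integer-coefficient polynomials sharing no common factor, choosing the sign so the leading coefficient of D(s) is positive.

Step 1. multiply P1, P2, P3 (series); result (36*s^2 + 21*s + 3)/(2*s^2 - 7*s - 4)
Step 2. add (P1*P2*P3), P4 (parallel) - this is the overall T(s), already in the required normalized form

Hence the answer: (36*s^3 - 19*s^2 - 4*s + 5)/(2*s^3 - 9*s^2 + 3*s + 4)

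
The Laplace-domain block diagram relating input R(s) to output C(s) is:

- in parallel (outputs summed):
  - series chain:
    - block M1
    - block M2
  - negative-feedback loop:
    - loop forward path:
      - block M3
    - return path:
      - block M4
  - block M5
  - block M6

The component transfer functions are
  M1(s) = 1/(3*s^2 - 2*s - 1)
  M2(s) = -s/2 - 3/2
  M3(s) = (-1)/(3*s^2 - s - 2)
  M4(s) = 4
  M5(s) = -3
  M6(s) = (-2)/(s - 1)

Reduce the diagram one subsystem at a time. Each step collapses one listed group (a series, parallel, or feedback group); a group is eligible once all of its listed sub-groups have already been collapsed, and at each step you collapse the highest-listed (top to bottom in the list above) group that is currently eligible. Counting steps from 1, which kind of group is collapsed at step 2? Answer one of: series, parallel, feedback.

(1) combine M1, M2 in series
(2) close the feedback loop around M3, M4
(3) sum the parallel branches (M1*M2), [M3/(1+M3*M4)], M5, M6
Step 2: feedback.

Therefore the answer is feedback.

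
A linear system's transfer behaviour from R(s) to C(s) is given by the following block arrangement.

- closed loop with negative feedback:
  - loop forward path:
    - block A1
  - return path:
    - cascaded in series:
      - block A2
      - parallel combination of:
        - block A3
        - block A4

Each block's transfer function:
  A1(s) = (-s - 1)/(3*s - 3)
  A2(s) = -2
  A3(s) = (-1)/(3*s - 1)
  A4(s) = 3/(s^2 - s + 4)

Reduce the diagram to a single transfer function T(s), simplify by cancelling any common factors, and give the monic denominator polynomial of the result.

Step 1. add A3, A4 (parallel); result (-s^2 + 10*s - 7)/(3*s^3 - 4*s^2 + 13*s - 4)
Step 2. multiply A2, (A3+A4) (series); result (2*s^2 - 20*s + 14)/(3*s^3 - 4*s^2 + 13*s - 4)
Step 3. collapse the loop (A1 forward, (A2*(A3+A4)) return); result (-3*s^4 + s^3 - 9*s^2 - 9*s + 4)/(9*s^4 - 23*s^3 + 69*s^2 - 45*s - 2)
Step 3 gives the fully reduced T(s), with no common factor left to cancel. The denominator's leading coefficient is 9, so divide each of its coefficients by 9 to get the monic form.

Final answer: s^4 - 23*s^3/9 + 23*s^2/3 - 5*s - 2/9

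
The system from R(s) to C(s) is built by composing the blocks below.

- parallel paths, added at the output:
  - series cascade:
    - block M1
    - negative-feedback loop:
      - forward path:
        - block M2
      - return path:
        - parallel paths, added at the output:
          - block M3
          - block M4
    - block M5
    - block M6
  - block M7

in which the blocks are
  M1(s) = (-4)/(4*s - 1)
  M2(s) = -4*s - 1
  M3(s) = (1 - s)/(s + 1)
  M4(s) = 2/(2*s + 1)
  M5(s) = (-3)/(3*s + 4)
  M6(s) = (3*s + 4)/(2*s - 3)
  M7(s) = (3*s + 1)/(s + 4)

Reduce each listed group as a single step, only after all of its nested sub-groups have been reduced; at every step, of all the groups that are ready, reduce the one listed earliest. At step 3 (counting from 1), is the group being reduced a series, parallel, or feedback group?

1. parallel reduction of M3, M4
2. collapse the loop (M2 forward, (M3+M4) return)
3. reduce the series chain M1, [M2/(1+M2*(M3+M4))], M5, M6
4. reduce the parallel group (M1*[M2/(1+M2*(M3+M4))]*M5*M6), M7
At step 3 the group reduced is series.

Therefore the answer is series.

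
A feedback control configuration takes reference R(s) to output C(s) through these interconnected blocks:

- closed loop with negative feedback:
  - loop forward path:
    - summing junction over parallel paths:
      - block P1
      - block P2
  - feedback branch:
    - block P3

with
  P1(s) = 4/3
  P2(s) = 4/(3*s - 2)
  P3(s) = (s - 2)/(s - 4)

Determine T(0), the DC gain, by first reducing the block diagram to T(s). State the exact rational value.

Step 1 - combine P1, P2 in parallel = (12*s + 4)/(9*s - 6)
Step 2 - reduce the feedback loop with forward (P1+P2) and return P3 = (12*s^2 - 44*s - 16)/(21*s^2 - 62*s + 16)
Evaluating the step-2 result (the overall T(s)) at s = 0 gives T(0) = -16/16 = -1.

Hence the answer: -1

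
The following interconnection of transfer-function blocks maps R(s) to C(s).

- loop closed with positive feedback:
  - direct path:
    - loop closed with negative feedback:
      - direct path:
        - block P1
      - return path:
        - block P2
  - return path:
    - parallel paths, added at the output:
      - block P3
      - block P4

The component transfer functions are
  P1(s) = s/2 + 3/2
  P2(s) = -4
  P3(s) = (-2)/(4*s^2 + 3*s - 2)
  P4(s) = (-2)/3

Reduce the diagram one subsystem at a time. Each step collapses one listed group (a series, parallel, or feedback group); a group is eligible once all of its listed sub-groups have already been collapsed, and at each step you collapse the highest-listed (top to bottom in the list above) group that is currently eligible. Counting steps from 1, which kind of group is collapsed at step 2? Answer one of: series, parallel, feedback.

1. collapse the loop (P1 forward, P2 return)
2. reduce the parallel group P3, P4
3. close the feedback loop around [P1/(1+P1*P2)], (P3+P4)
At step 2 the group reduced is parallel.

Hence the answer: parallel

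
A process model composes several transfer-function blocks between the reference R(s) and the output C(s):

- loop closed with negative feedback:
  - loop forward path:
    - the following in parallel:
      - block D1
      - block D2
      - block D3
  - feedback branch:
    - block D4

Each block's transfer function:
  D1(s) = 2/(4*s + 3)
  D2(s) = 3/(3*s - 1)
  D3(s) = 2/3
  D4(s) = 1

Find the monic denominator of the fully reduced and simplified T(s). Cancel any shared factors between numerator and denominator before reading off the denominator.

[1] reduce the parallel group D1, D2, D3 -> (24*s^2 + 64*s + 15)/(36*s^2 + 15*s - 9)
[2] apply the feedback formula to (D1+D2+D3), D4 -> (24*s^2 + 64*s + 15)/(60*s^2 + 79*s + 6)
No further cancellation is possible in the step-2 result, so that is T(s). Its denominator becomes monic after dividing by the leading coefficient 60.

Final answer: s^2 + 79*s/60 + 1/10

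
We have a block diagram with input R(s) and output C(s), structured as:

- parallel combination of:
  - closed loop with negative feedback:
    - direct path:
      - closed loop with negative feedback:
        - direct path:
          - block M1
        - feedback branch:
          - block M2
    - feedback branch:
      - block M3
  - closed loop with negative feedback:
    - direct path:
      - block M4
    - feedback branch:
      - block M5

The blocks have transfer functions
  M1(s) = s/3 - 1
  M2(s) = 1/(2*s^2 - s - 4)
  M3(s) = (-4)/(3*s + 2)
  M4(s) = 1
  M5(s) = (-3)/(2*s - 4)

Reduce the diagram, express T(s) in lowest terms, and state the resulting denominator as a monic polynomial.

Step 1 - apply the feedback formula to M1, M2 -> (2*s^3 - 7*s^2 - s + 12)/(6*s^2 - 2*s - 15)
Step 2 - apply the feedback formula to [M1/(1+M1*M2)], M3 -> (6*s^4 - 17*s^3 - 17*s^2 + 34*s + 24)/(10*s^3 + 34*s^2 - 45*s - 78)
Step 3 - collapse the loop (M4 forward, M5 return) -> (2*s - 4)/(2*s - 7)
Step 4 - combine [[M1/(1+M1*M2)]/(1+[M1/(1+M1*M2)]*M3)], [M4/(1+M4*M5)] in parallel -> (12*s^5 - 56*s^4 + 113*s^3 - 39*s^2 - 166*s + 144)/(20*s^4 - 2*s^3 - 328*s^2 + 159*s + 546)
Step 4 gives the fully reduced T(s), with no common factor left to cancel. The denominator's leading coefficient is 20, so divide each of its coefficients by 20 to get the monic form.

Answer: s^4 - s^3/10 - 82*s^2/5 + 159*s/20 + 273/10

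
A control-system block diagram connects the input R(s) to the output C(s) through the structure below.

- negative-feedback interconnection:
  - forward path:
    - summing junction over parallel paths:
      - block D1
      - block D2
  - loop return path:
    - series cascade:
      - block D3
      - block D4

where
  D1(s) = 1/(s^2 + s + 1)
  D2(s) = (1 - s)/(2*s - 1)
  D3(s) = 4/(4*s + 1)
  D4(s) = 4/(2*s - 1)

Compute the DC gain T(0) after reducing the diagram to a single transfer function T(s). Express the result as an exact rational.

Answer: 0

Working:
(1) sum the parallel branches D1, D2: (-s^3 + 2*s)/(2*s^3 + s^2 + s - 1)
(2) cascade D3, D4: 16/(8*s^2 - 2*s - 1)
(3) apply the feedback formula to (D1+D2), (D3*D4): (-8*s^5 + 2*s^4 + 17*s^3 - 4*s^2 - 2*s)/(16*s^5 + 4*s^4 - 12*s^3 - 11*s^2 + 33*s + 1)
Evaluating the step-3 result (the overall T(s)) at s = 0 gives T(0) = 0/1 = 0.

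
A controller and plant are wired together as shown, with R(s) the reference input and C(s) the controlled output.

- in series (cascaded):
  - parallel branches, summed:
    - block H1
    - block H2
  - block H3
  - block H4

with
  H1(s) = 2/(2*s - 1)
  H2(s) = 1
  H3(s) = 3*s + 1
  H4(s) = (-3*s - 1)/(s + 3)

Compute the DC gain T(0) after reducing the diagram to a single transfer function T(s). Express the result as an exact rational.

Step 1. sum the parallel branches H1, H2 -> (2*s + 1)/(2*s - 1)
Step 2. reduce the series chain (H1+H2), H3, H4 -> (-18*s^3 - 21*s^2 - 8*s - 1)/(2*s^2 + 5*s - 3)
Step 2 gives the overall T(s). Then T(0) = -1/(-3) = 1/3.

Final answer: 1/3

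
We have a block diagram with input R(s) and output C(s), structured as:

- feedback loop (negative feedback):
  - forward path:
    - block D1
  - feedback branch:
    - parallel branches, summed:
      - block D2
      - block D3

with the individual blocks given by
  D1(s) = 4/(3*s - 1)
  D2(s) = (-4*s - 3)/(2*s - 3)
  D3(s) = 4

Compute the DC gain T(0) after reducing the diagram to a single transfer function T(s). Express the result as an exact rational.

The answer is 4/19.

Reasoning:
(1) combine D2, D3 in parallel -> (4*s - 15)/(2*s - 3)
(2) apply the feedback formula to D1, (D2+D3) -> (8*s - 12)/(6*s^2 + 5*s - 57)
Evaluating the step-2 result (the overall T(s)) at s = 0 gives T(0) = -12/(-57) = 4/19.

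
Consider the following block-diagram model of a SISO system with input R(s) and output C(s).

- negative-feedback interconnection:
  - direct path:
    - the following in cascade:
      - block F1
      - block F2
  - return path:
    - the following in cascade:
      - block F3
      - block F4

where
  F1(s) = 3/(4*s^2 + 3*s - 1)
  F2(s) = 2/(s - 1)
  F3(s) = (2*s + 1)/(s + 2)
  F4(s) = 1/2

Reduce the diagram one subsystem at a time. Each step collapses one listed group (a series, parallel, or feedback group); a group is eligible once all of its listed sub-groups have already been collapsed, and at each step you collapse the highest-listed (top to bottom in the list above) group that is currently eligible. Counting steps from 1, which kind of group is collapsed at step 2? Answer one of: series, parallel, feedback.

1. reduce the series chain F1, F2
2. cascade F3, F4
3. apply the feedback formula to (F1*F2), (F3*F4)
Step 2: series.

Final answer: series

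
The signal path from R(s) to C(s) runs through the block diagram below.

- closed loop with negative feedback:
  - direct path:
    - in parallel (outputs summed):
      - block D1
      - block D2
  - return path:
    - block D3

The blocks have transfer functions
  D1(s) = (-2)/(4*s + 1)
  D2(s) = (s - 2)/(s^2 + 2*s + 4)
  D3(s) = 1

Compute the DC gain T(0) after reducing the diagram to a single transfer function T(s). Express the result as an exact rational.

Reducing step by step:

1. sum the parallel branches D1, D2 gives (2*s^2 - 11*s - 10)/(4*s^3 + 9*s^2 + 18*s + 4)
2. collapse the loop ((D1+D2) forward, D3 return) gives (2*s^2 - 11*s - 10)/(4*s^3 + 11*s^2 + 7*s - 6)
DC gain: substitute s = 0 into T(s) from step 2: T(0) = -10/(-6) = 5/3.

Answer: 5/3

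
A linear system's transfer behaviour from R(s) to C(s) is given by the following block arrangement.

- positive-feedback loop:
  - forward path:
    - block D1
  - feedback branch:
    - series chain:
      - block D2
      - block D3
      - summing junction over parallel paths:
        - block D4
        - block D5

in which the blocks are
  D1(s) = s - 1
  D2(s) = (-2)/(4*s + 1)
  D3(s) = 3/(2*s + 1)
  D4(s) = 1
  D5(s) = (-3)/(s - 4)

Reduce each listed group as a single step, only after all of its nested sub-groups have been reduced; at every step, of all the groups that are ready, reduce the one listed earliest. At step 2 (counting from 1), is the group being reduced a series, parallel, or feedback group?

Answer: series

Working:
Step 1. reduce the parallel group D4, D5
Step 2. combine D2, D3, (D4+D5) in series
Step 3. feedback reduction of D1, (D2*D3*(D4+D5))
Step 2: series.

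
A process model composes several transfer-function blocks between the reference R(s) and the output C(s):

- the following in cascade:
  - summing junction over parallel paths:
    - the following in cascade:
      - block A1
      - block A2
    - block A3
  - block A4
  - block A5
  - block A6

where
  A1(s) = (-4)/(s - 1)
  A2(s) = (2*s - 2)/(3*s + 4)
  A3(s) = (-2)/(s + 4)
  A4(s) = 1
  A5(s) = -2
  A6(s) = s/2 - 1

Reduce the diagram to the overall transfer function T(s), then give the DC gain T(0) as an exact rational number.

First reduce the diagram to T(s).

Step 1. reduce the series chain A1, A2; result (-8)/(3*s + 4)
Step 2. combine (A1*A2), A3 in parallel; result (-14*s - 40)/(3*s^2 + 16*s + 16)
Step 3. cascade ((A1*A2)+A3), A4, A5, A6; result (14*s^2 + 12*s - 80)/(3*s^2 + 16*s + 16)
That last expression is T(s); at s = 0 only the constant terms survive, so T(0) = -80/16 = -5.

Answer: -5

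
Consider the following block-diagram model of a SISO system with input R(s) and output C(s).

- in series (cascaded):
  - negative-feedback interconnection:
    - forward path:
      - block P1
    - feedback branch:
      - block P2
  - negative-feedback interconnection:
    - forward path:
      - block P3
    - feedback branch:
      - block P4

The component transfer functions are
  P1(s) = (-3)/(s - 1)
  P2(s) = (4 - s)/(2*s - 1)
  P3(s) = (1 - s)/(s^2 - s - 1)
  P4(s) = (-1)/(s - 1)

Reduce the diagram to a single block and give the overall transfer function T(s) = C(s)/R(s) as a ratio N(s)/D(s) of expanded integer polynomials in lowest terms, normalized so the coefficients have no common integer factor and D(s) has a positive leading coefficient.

Reducing step by step:

(1) reduce the feedback loop with forward P1 and return P2, giving (3 - 6*s)/(2*s^2 - 11)
(2) feedback reduction of P3, P4, giving (-1)/s
(3) reduce the series chain [P1/(1+P1*P2)], [P3/(1+P3*P4)], giving the overall T(s)

Answer: (6*s - 3)/(2*s^3 - 11*s)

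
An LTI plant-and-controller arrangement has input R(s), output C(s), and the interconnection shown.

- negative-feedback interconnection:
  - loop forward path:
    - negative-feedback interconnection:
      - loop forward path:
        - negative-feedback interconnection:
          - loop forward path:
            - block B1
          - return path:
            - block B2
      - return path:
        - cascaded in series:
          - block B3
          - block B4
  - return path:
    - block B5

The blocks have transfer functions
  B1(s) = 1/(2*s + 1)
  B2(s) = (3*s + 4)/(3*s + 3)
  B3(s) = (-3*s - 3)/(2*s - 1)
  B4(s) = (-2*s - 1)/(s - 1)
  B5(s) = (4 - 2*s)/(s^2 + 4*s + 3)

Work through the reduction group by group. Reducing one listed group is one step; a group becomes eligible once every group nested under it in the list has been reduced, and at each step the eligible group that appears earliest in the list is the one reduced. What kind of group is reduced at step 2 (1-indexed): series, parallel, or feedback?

(1) collapse the loop (B1 forward, B2 return)
(2) combine B3, B4 in series
(3) feedback reduction of [B1/(1+B1*B2)], (B3*B4)
(4) close the feedback loop around [[B1/(1+B1*B2)]/(1+[B1/(1+B1*B2)]*(B3*B4))], B5
The group at step 2 is a series group.

Answer: series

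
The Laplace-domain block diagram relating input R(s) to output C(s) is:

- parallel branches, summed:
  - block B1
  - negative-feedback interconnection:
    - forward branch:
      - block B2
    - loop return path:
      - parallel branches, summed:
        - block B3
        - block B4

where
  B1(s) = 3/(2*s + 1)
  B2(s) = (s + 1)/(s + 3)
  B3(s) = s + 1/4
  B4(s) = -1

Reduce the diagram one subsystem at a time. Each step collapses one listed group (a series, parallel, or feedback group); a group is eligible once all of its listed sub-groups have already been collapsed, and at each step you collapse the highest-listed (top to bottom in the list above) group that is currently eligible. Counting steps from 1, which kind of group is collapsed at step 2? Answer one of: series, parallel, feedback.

Answer: feedback

Working:
Step 1 - sum the parallel branches B3, B4
Step 2 - collapse the loop (B2 forward, (B3+B4) return)
Step 3 - reduce the parallel group B1, [B2/(1+B2*(B3+B4))]
At step 2 the group reduced is feedback.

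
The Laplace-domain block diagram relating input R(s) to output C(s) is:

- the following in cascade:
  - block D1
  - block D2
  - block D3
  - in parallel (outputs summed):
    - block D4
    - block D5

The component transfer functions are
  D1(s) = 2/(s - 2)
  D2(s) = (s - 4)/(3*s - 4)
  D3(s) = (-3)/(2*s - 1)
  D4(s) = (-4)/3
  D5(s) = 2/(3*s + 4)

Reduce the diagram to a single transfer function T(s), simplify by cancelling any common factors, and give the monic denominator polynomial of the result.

Step 1 - add D4, D5 (parallel), giving (-12*s - 10)/(9*s + 12)
Step 2 - multiply D1, D2, D3, (D4+D5) (series), giving (24*s^2 - 76*s - 80)/(18*s^4 - 45*s^3 - 14*s^2 + 80*s - 32)
That last expression is T(s), already simplified. Scaling its denominator by 1/18 (the reciprocal of the leading coefficient) yields the monic denominator.

Final answer: s^4 - 5*s^3/2 - 7*s^2/9 + 40*s/9 - 16/9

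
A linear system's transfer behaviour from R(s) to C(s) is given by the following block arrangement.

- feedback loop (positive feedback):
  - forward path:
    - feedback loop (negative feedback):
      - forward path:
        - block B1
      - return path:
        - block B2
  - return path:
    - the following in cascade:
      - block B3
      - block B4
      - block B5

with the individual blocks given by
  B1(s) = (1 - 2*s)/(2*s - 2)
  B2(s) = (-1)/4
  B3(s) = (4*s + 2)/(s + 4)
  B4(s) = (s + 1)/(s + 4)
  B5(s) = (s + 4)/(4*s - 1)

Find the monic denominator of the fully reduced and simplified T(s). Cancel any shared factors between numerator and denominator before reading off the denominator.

Step 1. collapse the loop (B1 forward, B2 return); result (4 - 8*s)/(10*s - 9)
Step 2. series reduction of B3, B4, B5; result (4*s^2 + 6*s + 2)/(4*s^2 + 15*s - 4)
Step 3. feedback reduction of [B1/(1+B1*B2)], (B3*B4*B5); result (-32*s^3 - 104*s^2 + 92*s - 16)/(72*s^3 + 146*s^2 - 183*s + 28)
The result of step 3 is T(s) in lowest terms. Its denominator has leading coefficient 72; dividing the denominator through by 72 makes it monic.

Answer: s^3 + 73*s^2/36 - 61*s/24 + 7/18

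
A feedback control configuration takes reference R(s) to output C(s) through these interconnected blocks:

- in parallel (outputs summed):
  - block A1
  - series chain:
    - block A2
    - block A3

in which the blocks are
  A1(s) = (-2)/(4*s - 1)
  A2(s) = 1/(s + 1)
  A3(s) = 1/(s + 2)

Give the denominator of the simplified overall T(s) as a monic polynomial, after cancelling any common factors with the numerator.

Step 1 - cascade A2, A3 -> 1/(s^2 + 3*s + 2)
Step 2 - sum the parallel branches A1, (A2*A3) -> (-2*s^2 - 2*s - 5)/(4*s^3 + 11*s^2 + 5*s - 2)
Step 2 gives the fully reduced T(s), with no common factor left to cancel. The denominator's leading coefficient is 4, so divide each of its coefficients by 4 to get the monic form.

Therefore the answer is s^3 + 11*s^2/4 + 5*s/4 - 1/2.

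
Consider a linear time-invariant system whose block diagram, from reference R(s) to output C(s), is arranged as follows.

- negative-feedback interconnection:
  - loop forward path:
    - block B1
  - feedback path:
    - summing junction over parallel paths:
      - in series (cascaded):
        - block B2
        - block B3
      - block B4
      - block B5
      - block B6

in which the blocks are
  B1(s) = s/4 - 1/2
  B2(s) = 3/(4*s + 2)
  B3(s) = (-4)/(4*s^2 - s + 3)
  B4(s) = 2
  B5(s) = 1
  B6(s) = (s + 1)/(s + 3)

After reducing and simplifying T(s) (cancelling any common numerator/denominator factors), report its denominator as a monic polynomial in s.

Reducing step by step:

[1] combine B2, B3 in series; result (-6)/(8*s^3 + 2*s^2 + 5*s + 3)
[2] sum the parallel branches (B2*B3), B4, B5, B6; result (32*s^4 + 88*s^3 + 40*s^2 + 56*s + 12)/(8*s^4 + 26*s^3 + 11*s^2 + 18*s + 9)
[3] feedback reduction of B1, ((B2*B3)+B4+B5+B6); result (8*s^5 + 10*s^4 - 41*s^3 - 4*s^2 - 27*s - 18)/(32*s^5 + 56*s^4 - 32*s^3 + 20*s^2 - 28*s + 12)
T(s) is the step-3 result (common factors already cancelled). Leading coefficient of the denominator: 32. Divide through by 32 for the monic polynomial.

Answer: s^5 + 7*s^4/4 - s^3 + 5*s^2/8 - 7*s/8 + 3/8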